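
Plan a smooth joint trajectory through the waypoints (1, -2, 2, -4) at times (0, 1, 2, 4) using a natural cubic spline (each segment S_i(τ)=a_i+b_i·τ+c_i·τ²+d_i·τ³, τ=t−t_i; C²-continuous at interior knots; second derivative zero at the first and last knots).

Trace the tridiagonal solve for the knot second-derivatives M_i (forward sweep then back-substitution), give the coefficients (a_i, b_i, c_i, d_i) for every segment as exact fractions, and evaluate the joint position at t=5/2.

  seg 0: a=1 b=-118/23 c=0 d=49/23
  seg 1: a=-2 b=29/23 c=147/23 d=-84/23
  seg 2: a=2 b=71/23 c=-105/23 d=35/46
S(5/2) = 919/368

Δ: Δ0=-3, Δ1=4, Δ2=-3
row 1: diag=4, rhs=42; c'=1/4, d'=21/2
row 2: denom=6−1·1/4=23/4; d'=(-42−1·21/2)/(23/4)=-210/23
back: M2=-210/23
back: M1=21/2−1/4·-210/23=294/23
M: M0=0, M1=294/23, M2=-210/23, M3=0
seg 0: a=1, c=M0/2=0, d=(M1−M0)/(6·1)=49/23, b=Δ0−h0·(2M0+M1)/6=-118/23
seg 1: a=-2, c=M1/2=147/23, d=(M2−M1)/(6·1)=-84/23, b=Δ1−h1·(2M1+M2)/6=29/23
seg 2: a=2, c=M2/2=-105/23, d=(M3−M2)/(6·2)=35/46, b=Δ2−h2·(2M2+M3)/6=71/23
t_q=5/2 → seg 2, τ=1/2; S=2+71/23·τ+-105/23·τ²+35/46·τ³=919/368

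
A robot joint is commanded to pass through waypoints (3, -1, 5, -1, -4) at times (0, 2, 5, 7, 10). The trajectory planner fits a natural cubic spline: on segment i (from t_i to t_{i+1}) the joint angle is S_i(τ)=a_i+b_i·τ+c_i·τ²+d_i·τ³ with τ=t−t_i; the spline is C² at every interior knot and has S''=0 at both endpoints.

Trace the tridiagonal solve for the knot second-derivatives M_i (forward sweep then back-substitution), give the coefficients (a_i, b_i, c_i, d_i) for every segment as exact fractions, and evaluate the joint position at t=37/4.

Δ: Δ0=-2, Δ1=2, Δ2=-3, Δ3=-1
row 1: diag=10, rhs=24; c'=3/10, d'=12/5
row 2: denom=10−3·3/10=91/10; d'=(-30−3·12/5)/(91/10)=-372/91
row 3: denom=10−2·20/91=870/91; d'=(12−2·-372/91)/(870/91)=306/145
back: M3=306/145
back: M2=-372/91−20/91·306/145=-132/29
back: M1=12/5−3/10·-132/29=546/145
M: M0=0, M1=546/145, M2=-132/29, M3=306/145, M4=0
seg 0: a=3, c=M0/2=0, d=(M1−M0)/(6·2)=91/290, b=Δ0−h0·(2M0+M1)/6=-472/145
seg 1: a=-1, c=M1/2=273/145, d=(M2−M1)/(6·3)=-67/145, b=Δ1−h1·(2M1+M2)/6=74/145
seg 2: a=5, c=M2/2=-66/29, d=(M3−M2)/(6·2)=161/290, b=Δ2−h2·(2M2+M3)/6=-97/145
seg 3: a=-1, c=M3/2=153/145, d=(M4−M3)/(6·3)=-17/145, b=Δ3−h3·(2M3+M4)/6=-451/145
t_q=37/4 → seg 3, τ=9/4; S=-1+-451/145·τ+153/145·τ²+-17/145·τ³=-7409/1856

  seg 0: a=3 b=-472/145 c=0 d=91/290
  seg 1: a=-1 b=74/145 c=273/145 d=-67/145
  seg 2: a=5 b=-97/145 c=-66/29 d=161/290
  seg 3: a=-1 b=-451/145 c=153/145 d=-17/145
S(37/4) = -7409/1856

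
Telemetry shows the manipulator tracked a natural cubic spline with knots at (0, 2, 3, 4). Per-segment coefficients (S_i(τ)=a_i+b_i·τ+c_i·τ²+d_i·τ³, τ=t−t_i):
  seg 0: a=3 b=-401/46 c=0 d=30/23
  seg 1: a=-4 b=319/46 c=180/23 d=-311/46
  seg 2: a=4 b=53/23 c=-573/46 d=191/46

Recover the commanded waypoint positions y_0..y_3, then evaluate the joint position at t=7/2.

y_0=3 y_1=-4 y_2=4 y_3=-2
S(7/2) = 941/368

y_0 = S_0(0) = a_0 = 3
y_1 = S_1(0) = a_1 = -4
y_2 = S_2(0) = a_2 = 4
y_3 = S_2(1) = -2
t_q=7/2 is in segment 2 (τ=1/2); S_2(τ)=941/368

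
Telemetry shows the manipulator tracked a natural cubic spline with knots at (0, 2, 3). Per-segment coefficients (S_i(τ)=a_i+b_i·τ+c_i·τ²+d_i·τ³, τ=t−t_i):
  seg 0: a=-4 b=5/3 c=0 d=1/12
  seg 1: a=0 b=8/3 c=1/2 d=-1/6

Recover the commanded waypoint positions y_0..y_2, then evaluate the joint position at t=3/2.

y_0=-4 y_1=0 y_2=3
S(3/2) = -39/32

y_0 = S_0(0) = a_0 = -4
y_1 = S_1(0) = a_1 = 0
y_2 = S_1(1) = 3
t_q=3/2 is in segment 0 (τ=3/2); S_0(τ)=-39/32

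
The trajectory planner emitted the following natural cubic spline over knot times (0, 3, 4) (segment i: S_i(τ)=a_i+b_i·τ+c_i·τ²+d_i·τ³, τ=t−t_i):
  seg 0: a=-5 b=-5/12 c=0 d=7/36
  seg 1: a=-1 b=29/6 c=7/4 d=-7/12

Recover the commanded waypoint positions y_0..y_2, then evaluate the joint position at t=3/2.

y_0=-5 y_1=-1 y_2=5
S(3/2) = -159/32

y_0 = S_0(0) = a_0 = -5
y_1 = S_1(0) = a_1 = -1
y_2 = S_1(1) = 5
t_q=3/2 is in segment 0 (τ=3/2); S_0(τ)=-159/32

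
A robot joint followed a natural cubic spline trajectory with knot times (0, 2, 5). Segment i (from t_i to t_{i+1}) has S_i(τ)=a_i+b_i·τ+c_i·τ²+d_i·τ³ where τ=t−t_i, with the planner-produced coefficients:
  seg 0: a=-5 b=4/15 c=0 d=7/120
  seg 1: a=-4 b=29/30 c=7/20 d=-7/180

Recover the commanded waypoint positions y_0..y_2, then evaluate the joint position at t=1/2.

y_0 = S_0(0) = a_0 = -5
y_1 = S_1(0) = a_1 = -4
y_2 = S_1(3) = 1
t_q=1/2 is in segment 0 (τ=1/2); S_0(τ)=-311/64

y_0=-5 y_1=-4 y_2=1
S(1/2) = -311/64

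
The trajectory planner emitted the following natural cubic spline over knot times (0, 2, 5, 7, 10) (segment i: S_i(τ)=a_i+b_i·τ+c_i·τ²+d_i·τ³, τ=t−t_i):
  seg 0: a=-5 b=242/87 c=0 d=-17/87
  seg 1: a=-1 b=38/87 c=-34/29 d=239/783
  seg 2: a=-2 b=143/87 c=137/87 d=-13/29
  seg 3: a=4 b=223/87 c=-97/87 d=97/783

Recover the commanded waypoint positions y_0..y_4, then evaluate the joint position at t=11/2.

y_0 = S_0(0) = a_0 = -5
y_1 = S_1(0) = a_1 = -1
y_2 = S_2(0) = a_2 = -2
y_3 = S_3(0) = a_3 = 4
y_4 = S_3(3) = 5
t_q=11/2 is in segment 2 (τ=1/2); S_2(τ)=-195/232

y_0=-5 y_1=-1 y_2=-2 y_3=4 y_4=5
S(11/2) = -195/232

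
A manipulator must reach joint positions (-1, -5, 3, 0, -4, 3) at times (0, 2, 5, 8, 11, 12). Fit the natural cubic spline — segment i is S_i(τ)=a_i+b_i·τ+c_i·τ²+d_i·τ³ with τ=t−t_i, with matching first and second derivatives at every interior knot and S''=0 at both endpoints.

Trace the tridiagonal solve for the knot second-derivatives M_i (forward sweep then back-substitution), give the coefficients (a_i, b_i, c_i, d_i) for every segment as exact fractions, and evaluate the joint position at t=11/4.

  seg 0: a=-1 b=-9454/2979 c=0 d=874/2979
  seg 1: a=-5 b=1034/2979 c=1748/993 d=-8822/26811
  seg 2: a=3 b=6032/2979 c=-3578/2979 d=1723/26811
  seg 3: a=0 b=-10267/2979 c=-1855/2979 d=11860/26811
  seg 4: a=-4 b=14183/2979 c=3335/993 d=-3335/2979
S(11/4) = -41185/10592

Δ: Δ0=-2, Δ1=8/3, Δ2=-1, Δ3=-4/3, Δ4=7
row 1: diag=10, rhs=28; c'=3/10, d'=14/5
row 2: denom=12−3·3/10=111/10; d'=(-22−3·14/5)/(111/10)=-304/111
row 3: denom=12−3·10/37=414/37; d'=(-2−3·-304/111)/(414/37)=5/9
row 4: denom=8−3·37/138=331/46; d'=(50−3·5/9)/(331/46)=6670/993
back: M4=6670/993
back: M3=5/9−37/138·6670/993=-3710/2979
back: M2=-304/111−10/37·-3710/2979=-7156/2979
back: M1=14/5−3/10·-7156/2979=3496/993
M: M0=0, M1=3496/993, M2=-7156/2979, M3=-3710/2979, M4=6670/993, M5=0
seg 0: a=-1, c=M0/2=0, d=(M1−M0)/(6·2)=874/2979, b=Δ0−h0·(2M0+M1)/6=-9454/2979
seg 1: a=-5, c=M1/2=1748/993, d=(M2−M1)/(6·3)=-8822/26811, b=Δ1−h1·(2M1+M2)/6=1034/2979
seg 2: a=3, c=M2/2=-3578/2979, d=(M3−M2)/(6·3)=1723/26811, b=Δ2−h2·(2M2+M3)/6=6032/2979
seg 3: a=0, c=M3/2=-1855/2979, d=(M4−M3)/(6·3)=11860/26811, b=Δ3−h3·(2M3+M4)/6=-10267/2979
seg 4: a=-4, c=M4/2=3335/993, d=(M5−M4)/(6·1)=-3335/2979, b=Δ4−h4·(2M4+M5)/6=14183/2979
t_q=11/4 → seg 1, τ=3/4; S=-5+1034/2979·τ+1748/993·τ²+-8822/26811·τ³=-41185/10592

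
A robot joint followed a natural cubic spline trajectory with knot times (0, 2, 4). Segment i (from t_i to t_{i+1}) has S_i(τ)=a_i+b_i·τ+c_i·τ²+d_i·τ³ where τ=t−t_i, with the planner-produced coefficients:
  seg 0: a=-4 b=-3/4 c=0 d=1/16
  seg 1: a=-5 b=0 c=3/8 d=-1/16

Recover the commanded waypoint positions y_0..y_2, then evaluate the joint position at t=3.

y_0=-4 y_1=-5 y_2=-4
S(3) = -75/16

y_0 = S_0(0) = a_0 = -4
y_1 = S_1(0) = a_1 = -5
y_2 = S_1(2) = -4
t_q=3 is in segment 1 (τ=1); S_1(τ)=-75/16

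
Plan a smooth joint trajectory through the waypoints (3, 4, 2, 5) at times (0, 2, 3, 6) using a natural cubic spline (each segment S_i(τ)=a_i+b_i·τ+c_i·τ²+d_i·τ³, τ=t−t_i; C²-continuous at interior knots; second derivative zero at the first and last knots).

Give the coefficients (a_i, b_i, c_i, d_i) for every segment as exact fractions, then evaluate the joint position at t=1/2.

Δ: Δ0=1/2, Δ1=-2, Δ2=1
row 1: diag=6, rhs=-15; c'=1/6, d'=-5/2
row 2: denom=8−1·1/6=47/6; d'=(18−1·-5/2)/(47/6)=123/47
back: M2=123/47
back: M1=-5/2−1/6·123/47=-138/47
M: M0=0, M1=-138/47, M2=123/47, M3=0
seg 0: a=3, c=M0/2=0, d=(M1−M0)/(6·2)=-23/94, b=Δ0−h0·(2M0+M1)/6=139/94
seg 1: a=4, c=M1/2=-69/47, d=(M2−M1)/(6·1)=87/94, b=Δ1−h1·(2M1+M2)/6=-137/94
seg 2: a=2, c=M2/2=123/94, d=(M3−M2)/(6·3)=-41/282, b=Δ2−h2·(2M2+M3)/6=-76/47
t_q=1/2 → seg 0, τ=1/2; S=3+139/94·τ+0·τ²+-23/94·τ³=2789/752

  seg 0: a=3 b=139/94 c=0 d=-23/94
  seg 1: a=4 b=-137/94 c=-69/47 d=87/94
  seg 2: a=2 b=-76/47 c=123/94 d=-41/282
S(1/2) = 2789/752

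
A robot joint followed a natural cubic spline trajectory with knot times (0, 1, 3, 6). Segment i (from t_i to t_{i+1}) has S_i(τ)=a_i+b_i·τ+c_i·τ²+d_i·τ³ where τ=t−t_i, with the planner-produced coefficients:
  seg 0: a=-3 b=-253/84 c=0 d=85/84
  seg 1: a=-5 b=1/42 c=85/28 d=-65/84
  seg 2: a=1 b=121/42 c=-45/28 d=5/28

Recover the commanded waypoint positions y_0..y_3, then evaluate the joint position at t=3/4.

y_0=-3 y_1=-5 y_2=1 y_3=0
S(3/4) = -1237/256

y_0 = S_0(0) = a_0 = -3
y_1 = S_1(0) = a_1 = -5
y_2 = S_2(0) = a_2 = 1
y_3 = S_2(3) = 0
t_q=3/4 is in segment 0 (τ=3/4); S_0(τ)=-1237/256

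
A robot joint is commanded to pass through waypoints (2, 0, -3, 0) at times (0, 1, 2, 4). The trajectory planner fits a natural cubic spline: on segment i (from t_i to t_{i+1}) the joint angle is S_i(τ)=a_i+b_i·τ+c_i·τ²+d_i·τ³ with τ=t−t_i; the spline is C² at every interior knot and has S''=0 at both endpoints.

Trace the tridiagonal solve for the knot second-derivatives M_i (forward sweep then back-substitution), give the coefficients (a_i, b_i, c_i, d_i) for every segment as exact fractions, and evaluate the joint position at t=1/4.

  seg 0: a=2 b=-71/46 c=0 d=-21/46
  seg 1: a=0 b=-67/23 c=-63/46 d=59/46
  seg 2: a=-3 b=-83/46 c=57/23 d=-19/46
S(1/4) = 4731/2944

Δ: Δ0=-2, Δ1=-3, Δ2=3/2
row 1: diag=4, rhs=-6; c'=1/4, d'=-3/2
row 2: denom=6−1·1/4=23/4; d'=(27−1·-3/2)/(23/4)=114/23
back: M2=114/23
back: M1=-3/2−1/4·114/23=-63/23
M: M0=0, M1=-63/23, M2=114/23, M3=0
seg 0: a=2, c=M0/2=0, d=(M1−M0)/(6·1)=-21/46, b=Δ0−h0·(2M0+M1)/6=-71/46
seg 1: a=0, c=M1/2=-63/46, d=(M2−M1)/(6·1)=59/46, b=Δ1−h1·(2M1+M2)/6=-67/23
seg 2: a=-3, c=M2/2=57/23, d=(M3−M2)/(6·2)=-19/46, b=Δ2−h2·(2M2+M3)/6=-83/46
t_q=1/4 → seg 0, τ=1/4; S=2+-71/46·τ+0·τ²+-21/46·τ³=4731/2944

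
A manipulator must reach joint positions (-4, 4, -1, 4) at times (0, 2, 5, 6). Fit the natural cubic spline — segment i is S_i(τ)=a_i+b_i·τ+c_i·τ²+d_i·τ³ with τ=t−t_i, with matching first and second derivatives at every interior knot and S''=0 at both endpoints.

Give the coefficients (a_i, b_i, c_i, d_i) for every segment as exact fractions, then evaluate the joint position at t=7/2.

Δ: Δ0=4, Δ1=-5/3, Δ2=5
row 1: diag=10, rhs=-34; c'=3/10, d'=-17/5
row 2: denom=8−3·3/10=71/10; d'=(40−3·-17/5)/(71/10)=502/71
back: M2=502/71
back: M1=-17/5−3/10·502/71=-392/71
M: M0=0, M1=-392/71, M2=502/71, M3=0
seg 0: a=-4, c=M0/2=0, d=(M1−M0)/(6·2)=-98/213, b=Δ0−h0·(2M0+M1)/6=1244/213
seg 1: a=4, c=M1/2=-196/71, d=(M2−M1)/(6·3)=149/213, b=Δ1−h1·(2M1+M2)/6=68/213
seg 2: a=-1, c=M2/2=251/71, d=(M3−M2)/(6·1)=-251/213, b=Δ2−h2·(2M2+M3)/6=563/213
t_q=7/2 → seg 1, τ=3/2; S=4+68/213·τ+-196/71·τ²+149/213·τ³=357/568

  seg 0: a=-4 b=1244/213 c=0 d=-98/213
  seg 1: a=4 b=68/213 c=-196/71 d=149/213
  seg 2: a=-1 b=563/213 c=251/71 d=-251/213
S(7/2) = 357/568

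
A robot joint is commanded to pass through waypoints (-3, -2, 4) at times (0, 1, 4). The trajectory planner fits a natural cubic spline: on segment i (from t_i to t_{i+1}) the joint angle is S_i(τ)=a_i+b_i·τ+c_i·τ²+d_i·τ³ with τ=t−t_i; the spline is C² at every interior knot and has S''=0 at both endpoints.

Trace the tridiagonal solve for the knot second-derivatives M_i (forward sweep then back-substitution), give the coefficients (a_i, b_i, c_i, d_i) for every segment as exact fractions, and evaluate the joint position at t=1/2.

  seg 0: a=-3 b=7/8 c=0 d=1/8
  seg 1: a=-2 b=5/4 c=3/8 d=-1/24
S(1/2) = -163/64

Δ: Δ0=1, Δ1=2
row 1: diag=8, rhs=6; c'=3/8, d'=3/4
back: M1=3/4
M: M0=0, M1=3/4, M2=0
seg 0: a=-3, c=M0/2=0, d=(M1−M0)/(6·1)=1/8, b=Δ0−h0·(2M0+M1)/6=7/8
seg 1: a=-2, c=M1/2=3/8, d=(M2−M1)/(6·3)=-1/24, b=Δ1−h1·(2M1+M2)/6=5/4
t_q=1/2 → seg 0, τ=1/2; S=-3+7/8·τ+0·τ²+1/8·τ³=-163/64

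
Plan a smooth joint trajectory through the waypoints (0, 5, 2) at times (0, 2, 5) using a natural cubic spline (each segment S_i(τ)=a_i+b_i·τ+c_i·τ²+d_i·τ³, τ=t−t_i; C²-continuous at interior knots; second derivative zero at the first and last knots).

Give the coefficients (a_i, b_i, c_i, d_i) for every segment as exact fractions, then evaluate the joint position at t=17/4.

  seg 0: a=0 b=16/5 c=0 d=-7/40
  seg 1: a=5 b=11/10 c=-21/20 d=7/60
S(17/4) = 893/256

Δ: Δ0=5/2, Δ1=-1
row 1: diag=10, rhs=-21; c'=3/10, d'=-21/10
back: M1=-21/10
M: M0=0, M1=-21/10, M2=0
seg 0: a=0, c=M0/2=0, d=(M1−M0)/(6·2)=-7/40, b=Δ0−h0·(2M0+M1)/6=16/5
seg 1: a=5, c=M1/2=-21/20, d=(M2−M1)/(6·3)=7/60, b=Δ1−h1·(2M1+M2)/6=11/10
t_q=17/4 → seg 1, τ=9/4; S=5+11/10·τ+-21/20·τ²+7/60·τ³=893/256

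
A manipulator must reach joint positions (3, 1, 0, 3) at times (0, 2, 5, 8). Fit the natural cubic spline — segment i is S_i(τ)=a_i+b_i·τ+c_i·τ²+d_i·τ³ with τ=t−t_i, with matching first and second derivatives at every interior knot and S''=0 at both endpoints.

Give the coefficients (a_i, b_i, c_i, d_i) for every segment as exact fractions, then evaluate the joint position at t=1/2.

Δ: Δ0=-1, Δ1=-1/3, Δ2=1
row 1: diag=10, rhs=4; c'=3/10, d'=2/5
row 2: denom=12−3·3/10=111/10; d'=(8−3·2/5)/(111/10)=68/111
back: M2=68/111
back: M1=2/5−3/10·68/111=8/37
M: M0=0, M1=8/37, M2=68/111, M3=0
seg 0: a=3, c=M0/2=0, d=(M1−M0)/(6·2)=2/111, b=Δ0−h0·(2M0+M1)/6=-119/111
seg 1: a=1, c=M1/2=4/37, d=(M2−M1)/(6·3)=22/999, b=Δ1−h1·(2M1+M2)/6=-95/111
seg 2: a=0, c=M2/2=34/111, d=(M3−M2)/(6·3)=-34/999, b=Δ2−h2·(2M2+M3)/6=43/111
t_q=1/2 → seg 0, τ=1/2; S=3+-119/111·τ+0·τ²+2/111·τ³=365/148

  seg 0: a=3 b=-119/111 c=0 d=2/111
  seg 1: a=1 b=-95/111 c=4/37 d=22/999
  seg 2: a=0 b=43/111 c=34/111 d=-34/999
S(1/2) = 365/148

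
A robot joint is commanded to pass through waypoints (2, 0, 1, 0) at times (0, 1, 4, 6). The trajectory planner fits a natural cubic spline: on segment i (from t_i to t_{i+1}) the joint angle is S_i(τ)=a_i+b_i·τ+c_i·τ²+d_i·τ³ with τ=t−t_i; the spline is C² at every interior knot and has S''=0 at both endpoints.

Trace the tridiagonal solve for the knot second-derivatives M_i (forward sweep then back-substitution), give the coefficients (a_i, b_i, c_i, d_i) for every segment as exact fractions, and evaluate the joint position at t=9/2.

Δ: Δ0=-2, Δ1=1/3, Δ2=-1/2
row 1: diag=8, rhs=14; c'=3/8, d'=7/4
row 2: denom=10−3·3/8=71/8; d'=(-5−3·7/4)/(71/8)=-82/71
back: M2=-82/71
back: M1=7/4−3/8·-82/71=155/71
M: M0=0, M1=155/71, M2=-82/71, M3=0
seg 0: a=2, c=M0/2=0, d=(M1−M0)/(6·1)=155/426, b=Δ0−h0·(2M0+M1)/6=-1007/426
seg 1: a=0, c=M1/2=155/142, d=(M2−M1)/(6·3)=-79/426, b=Δ1−h1·(2M1+M2)/6=-271/213
seg 2: a=1, c=M2/2=-41/71, d=(M3−M2)/(6·2)=41/426, b=Δ2−h2·(2M2+M3)/6=115/426
t_q=9/2 → seg 2, τ=1/2; S=1+115/426·τ+-41/71·τ²+41/426·τ³=1139/1136

  seg 0: a=2 b=-1007/426 c=0 d=155/426
  seg 1: a=0 b=-271/213 c=155/142 d=-79/426
  seg 2: a=1 b=115/426 c=-41/71 d=41/426
S(9/2) = 1139/1136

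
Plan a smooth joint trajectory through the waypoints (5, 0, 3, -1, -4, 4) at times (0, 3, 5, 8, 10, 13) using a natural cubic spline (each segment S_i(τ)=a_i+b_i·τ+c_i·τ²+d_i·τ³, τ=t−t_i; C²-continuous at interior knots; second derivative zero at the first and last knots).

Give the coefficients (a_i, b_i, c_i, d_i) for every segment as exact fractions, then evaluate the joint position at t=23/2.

  seg 0: a=5 b=-7859/2772 c=0 d=3239/24948
  seg 1: a=0 b=929/1386 c=3239/2772 d=-2089/5544
  seg 2: a=3 b=190/231 c=-757/693 d=37/297
  seg 3: a=-1 b=-547/231 c=20/693 d=1123/5544
  seg 4: a=-4 b=247/1386 c=3449/2772 d=-3449/24948
S(23/2) = -3449/2464

Δ: Δ0=-5/3, Δ1=3/2, Δ2=-4/3, Δ3=-3/2, Δ4=8/3
row 1: diag=10, rhs=19; c'=1/5, d'=19/10
row 2: denom=10−2·1/5=48/5; d'=(-17−2·19/10)/(48/5)=-13/6
row 3: denom=10−3·5/16=145/16; d'=(-1−3·-13/6)/(145/16)=88/145
row 4: denom=10−2·32/145=1386/145; d'=(25−2·88/145)/(1386/145)=3449/1386
back: M4=3449/1386
back: M3=88/145−32/145·3449/1386=40/693
back: M2=-13/6−5/16·40/693=-1514/693
back: M1=19/10−1/5·-1514/693=3239/1386
M: M0=0, M1=3239/1386, M2=-1514/693, M3=40/693, M4=3449/1386, M5=0
seg 0: a=5, c=M0/2=0, d=(M1−M0)/(6·3)=3239/24948, b=Δ0−h0·(2M0+M1)/6=-7859/2772
seg 1: a=0, c=M1/2=3239/2772, d=(M2−M1)/(6·2)=-2089/5544, b=Δ1−h1·(2M1+M2)/6=929/1386
seg 2: a=3, c=M2/2=-757/693, d=(M3−M2)/(6·3)=37/297, b=Δ2−h2·(2M2+M3)/6=190/231
seg 3: a=-1, c=M3/2=20/693, d=(M4−M3)/(6·2)=1123/5544, b=Δ3−h3·(2M3+M4)/6=-547/231
seg 4: a=-4, c=M4/2=3449/2772, d=(M5−M4)/(6·3)=-3449/24948, b=Δ4−h4·(2M4+M5)/6=247/1386
t_q=23/2 → seg 4, τ=3/2; S=-4+247/1386·τ+3449/2772·τ²+-3449/24948·τ³=-3449/2464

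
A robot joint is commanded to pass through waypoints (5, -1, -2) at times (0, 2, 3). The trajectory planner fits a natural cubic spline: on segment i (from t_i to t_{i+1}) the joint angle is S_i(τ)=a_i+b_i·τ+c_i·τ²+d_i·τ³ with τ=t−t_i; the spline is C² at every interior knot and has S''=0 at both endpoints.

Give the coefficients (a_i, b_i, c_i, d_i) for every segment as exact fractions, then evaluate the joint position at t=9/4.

Δ: Δ0=-3, Δ1=-1
row 1: diag=6, rhs=12; c'=1/6, d'=2
back: M1=2
M: M0=0, M1=2, M2=0
seg 0: a=5, c=M0/2=0, d=(M1−M0)/(6·2)=1/6, b=Δ0−h0·(2M0+M1)/6=-11/3
seg 1: a=-1, c=M1/2=1, d=(M2−M1)/(6·1)=-1/3, b=Δ1−h1·(2M1+M2)/6=-5/3
t_q=9/4 → seg 1, τ=1/4; S=-1+-5/3·τ+1·τ²+-1/3·τ³=-87/64

  seg 0: a=5 b=-11/3 c=0 d=1/6
  seg 1: a=-1 b=-5/3 c=1 d=-1/3
S(9/4) = -87/64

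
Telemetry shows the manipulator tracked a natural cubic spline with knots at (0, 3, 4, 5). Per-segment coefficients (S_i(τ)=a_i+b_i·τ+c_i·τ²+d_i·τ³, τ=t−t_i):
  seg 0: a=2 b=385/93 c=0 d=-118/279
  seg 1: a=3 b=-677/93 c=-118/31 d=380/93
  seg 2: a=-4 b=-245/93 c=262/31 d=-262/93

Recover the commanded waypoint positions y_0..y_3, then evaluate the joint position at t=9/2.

y_0 = S_0(0) = a_0 = 2
y_1 = S_1(0) = a_1 = 3
y_2 = S_2(0) = a_2 = -4
y_3 = S_2(1) = -1
t_q=9/2 is in segment 2 (τ=1/2); S_2(τ)=-441/124

y_0=2 y_1=3 y_2=-4 y_3=-1
S(9/2) = -441/124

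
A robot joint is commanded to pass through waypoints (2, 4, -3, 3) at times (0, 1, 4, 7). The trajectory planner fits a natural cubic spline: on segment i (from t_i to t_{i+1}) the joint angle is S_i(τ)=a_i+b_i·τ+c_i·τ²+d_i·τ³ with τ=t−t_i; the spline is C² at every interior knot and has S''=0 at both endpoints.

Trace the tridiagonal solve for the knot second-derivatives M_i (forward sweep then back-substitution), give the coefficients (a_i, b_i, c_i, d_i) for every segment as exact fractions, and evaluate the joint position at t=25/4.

Δ: Δ0=2, Δ1=-7/3, Δ2=2
row 1: diag=8, rhs=-26; c'=3/8, d'=-13/4
row 2: denom=12−3·3/8=87/8; d'=(26−3·-13/4)/(87/8)=286/87
back: M2=286/87
back: M1=-13/4−3/8·286/87=-130/29
M: M0=0, M1=-130/29, M2=286/87, M3=0
seg 0: a=2, c=M0/2=0, d=(M1−M0)/(6·1)=-65/87, b=Δ0−h0·(2M0+M1)/6=239/87
seg 1: a=4, c=M1/2=-65/29, d=(M2−M1)/(6·3)=338/783, b=Δ1−h1·(2M1+M2)/6=44/87
seg 2: a=-3, c=M2/2=143/87, d=(M3−M2)/(6·3)=-143/783, b=Δ2−h2·(2M2+M3)/6=-112/87
t_q=25/4 → seg 2, τ=9/4; S=-3+-112/87·τ+143/87·τ²+-143/783·τ³=639/1856

  seg 0: a=2 b=239/87 c=0 d=-65/87
  seg 1: a=4 b=44/87 c=-65/29 d=338/783
  seg 2: a=-3 b=-112/87 c=143/87 d=-143/783
S(25/4) = 639/1856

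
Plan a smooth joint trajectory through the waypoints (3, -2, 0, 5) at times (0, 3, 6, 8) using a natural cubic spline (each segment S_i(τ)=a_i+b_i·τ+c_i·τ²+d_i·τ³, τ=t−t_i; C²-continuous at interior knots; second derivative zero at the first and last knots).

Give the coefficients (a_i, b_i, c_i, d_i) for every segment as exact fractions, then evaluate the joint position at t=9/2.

Δ: Δ0=-5/3, Δ1=2/3, Δ2=5/2
row 1: diag=12, rhs=14; c'=1/4, d'=7/6
row 2: denom=10−3·1/4=37/4; d'=(11−3·7/6)/(37/4)=30/37
back: M2=30/37
back: M1=7/6−1/4·30/37=107/111
M: M0=0, M1=107/111, M2=30/37, M3=0
seg 0: a=3, c=M0/2=0, d=(M1−M0)/(6·3)=107/1998, b=Δ0−h0·(2M0+M1)/6=-159/74
seg 1: a=-2, c=M1/2=107/222, d=(M2−M1)/(6·3)=-17/1998, b=Δ1−h1·(2M1+M2)/6=-26/37
seg 2: a=0, c=M2/2=15/37, d=(M3−M2)/(6·2)=-5/74, b=Δ2−h2·(2M2+M3)/6=145/74
t_q=9/2 → seg 1, τ=3/2; S=-2+-26/37·τ+107/222·τ²+-17/1998·τ³=-1183/592

  seg 0: a=3 b=-159/74 c=0 d=107/1998
  seg 1: a=-2 b=-26/37 c=107/222 d=-17/1998
  seg 2: a=0 b=145/74 c=15/37 d=-5/74
S(9/2) = -1183/592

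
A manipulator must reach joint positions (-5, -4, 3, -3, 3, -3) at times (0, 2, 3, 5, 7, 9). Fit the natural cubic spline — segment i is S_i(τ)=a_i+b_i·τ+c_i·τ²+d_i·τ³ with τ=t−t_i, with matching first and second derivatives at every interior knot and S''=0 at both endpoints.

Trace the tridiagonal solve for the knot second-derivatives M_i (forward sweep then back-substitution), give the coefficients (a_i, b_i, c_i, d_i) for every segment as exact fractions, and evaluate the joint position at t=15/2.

Δ: Δ0=1/2, Δ1=7, Δ2=-3, Δ3=3, Δ4=-3
row 1: diag=6, rhs=39; c'=1/6, d'=13/2
row 2: denom=6−1·1/6=35/6; d'=(-60−1·13/2)/(35/6)=-57/5
row 3: denom=8−2·12/35=256/35; d'=(36−2·-57/5)/(256/35)=1029/128
row 4: denom=8−2·35/128=477/64; d'=(-36−2·1029/128)/(477/64)=-1111/159
back: M4=-1111/159
back: M3=1029/128−35/128·-1111/159=1582/159
back: M2=-57/5−12/35·1582/159=-785/53
back: M1=13/2−1/6·-785/53=1426/159
M: M0=0, M1=1426/159, M2=-785/53, M3=1582/159, M4=-1111/159, M5=0
seg 0: a=-5, c=M0/2=0, d=(M1−M0)/(6·2)=713/954, b=Δ0−h0·(2M0+M1)/6=-2375/954
seg 1: a=-4, c=M1/2=713/159, d=(M2−M1)/(6·1)=-3781/954, b=Δ1−h1·(2M1+M2)/6=6181/954
seg 2: a=3, c=M2/2=-785/106, d=(M3−M2)/(6·2)=3937/1908, b=Δ2−h2·(2M2+M3)/6=1697/477
seg 3: a=-3, c=M3/2=791/159, d=(M4−M3)/(6·2)=-2693/1908, b=Δ3−h3·(2M3+M4)/6=-622/477
seg 4: a=3, c=M4/2=-1111/318, d=(M5−M4)/(6·2)=1111/1908, b=Δ4−h4·(2M4+M5)/6=791/477
t_q=15/2 → seg 4, τ=1/2; S=3+791/477·τ+-1111/318·τ²+1111/1908·τ³=15409/5088

  seg 0: a=-5 b=-2375/954 c=0 d=713/954
  seg 1: a=-4 b=6181/954 c=713/159 d=-3781/954
  seg 2: a=3 b=1697/477 c=-785/106 d=3937/1908
  seg 3: a=-3 b=-622/477 c=791/159 d=-2693/1908
  seg 4: a=3 b=791/477 c=-1111/318 d=1111/1908
S(15/2) = 15409/5088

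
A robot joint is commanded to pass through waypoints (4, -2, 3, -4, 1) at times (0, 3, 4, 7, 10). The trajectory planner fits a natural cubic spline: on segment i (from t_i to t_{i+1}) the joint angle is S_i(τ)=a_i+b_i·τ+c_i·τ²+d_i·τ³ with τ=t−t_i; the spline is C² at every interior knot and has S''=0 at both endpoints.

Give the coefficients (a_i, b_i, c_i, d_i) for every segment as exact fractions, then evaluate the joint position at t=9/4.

Δ: Δ0=-2, Δ1=5, Δ2=-7/3, Δ3=5/3
row 1: diag=8, rhs=42; c'=1/8, d'=21/4
row 2: denom=8−1·1/8=63/8; d'=(-44−1·21/4)/(63/8)=-394/63
row 3: denom=12−3·8/21=76/7; d'=(24−3·-394/63)/(76/7)=449/114
back: M3=449/114
back: M2=-394/63−8/21·449/114=-442/57
back: M1=21/4−1/8·-442/57=709/114
M: M0=0, M1=709/114, M2=-442/57, M3=449/114, M4=0
seg 0: a=4, c=M0/2=0, d=(M1−M0)/(6·3)=709/2052, b=Δ0−h0·(2M0+M1)/6=-1165/228
seg 1: a=-2, c=M1/2=709/228, d=(M2−M1)/(6·1)=-177/76, b=Δ1−h1·(2M1+M2)/6=481/114
seg 2: a=3, c=M2/2=-221/57, d=(M3−M2)/(6·3)=1333/2052, b=Δ2−h2·(2M2+M3)/6=787/228
seg 3: a=-4, c=M3/2=449/228, d=(M4−M3)/(6·3)=-449/2052, b=Δ3−h3·(2M3+M4)/6=-259/114
t_q=9/4 → seg 0, τ=9/4; S=4+-1165/228·τ+0·τ²+709/2052·τ³=-17321/4864

  seg 0: a=4 b=-1165/228 c=0 d=709/2052
  seg 1: a=-2 b=481/114 c=709/228 d=-177/76
  seg 2: a=3 b=787/228 c=-221/57 d=1333/2052
  seg 3: a=-4 b=-259/114 c=449/228 d=-449/2052
S(9/4) = -17321/4864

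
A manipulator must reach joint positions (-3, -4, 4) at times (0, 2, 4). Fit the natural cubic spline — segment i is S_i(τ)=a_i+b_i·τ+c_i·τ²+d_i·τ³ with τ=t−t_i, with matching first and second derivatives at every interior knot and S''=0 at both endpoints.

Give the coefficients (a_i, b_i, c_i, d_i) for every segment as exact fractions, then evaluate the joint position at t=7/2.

Δ: Δ0=-1/2, Δ1=4
row 1: diag=8, rhs=27; c'=1/4, d'=27/8
back: M1=27/8
M: M0=0, M1=27/8, M2=0
seg 0: a=-3, c=M0/2=0, d=(M1−M0)/(6·2)=9/32, b=Δ0−h0·(2M0+M1)/6=-13/8
seg 1: a=-4, c=M1/2=27/16, d=(M2−M1)/(6·2)=-9/32, b=Δ1−h1·(2M1+M2)/6=7/4
t_q=7/2 → seg 1, τ=3/2; S=-4+7/4·τ+27/16·τ²+-9/32·τ³=377/256

  seg 0: a=-3 b=-13/8 c=0 d=9/32
  seg 1: a=-4 b=7/4 c=27/16 d=-9/32
S(7/2) = 377/256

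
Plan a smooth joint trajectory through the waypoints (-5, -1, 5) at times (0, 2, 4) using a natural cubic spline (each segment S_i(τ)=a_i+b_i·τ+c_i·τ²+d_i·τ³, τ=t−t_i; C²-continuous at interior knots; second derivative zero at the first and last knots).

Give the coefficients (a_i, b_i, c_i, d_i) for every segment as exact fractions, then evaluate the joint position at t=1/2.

Δ: Δ0=2, Δ1=3
row 1: diag=8, rhs=6; c'=1/4, d'=3/4
back: M1=3/4
M: M0=0, M1=3/4, M2=0
seg 0: a=-5, c=M0/2=0, d=(M1−M0)/(6·2)=1/16, b=Δ0−h0·(2M0+M1)/6=7/4
seg 1: a=-1, c=M1/2=3/8, d=(M2−M1)/(6·2)=-1/16, b=Δ1−h1·(2M1+M2)/6=5/2
t_q=1/2 → seg 0, τ=1/2; S=-5+7/4·τ+0·τ²+1/16·τ³=-527/128

  seg 0: a=-5 b=7/4 c=0 d=1/16
  seg 1: a=-1 b=5/2 c=3/8 d=-1/16
S(1/2) = -527/128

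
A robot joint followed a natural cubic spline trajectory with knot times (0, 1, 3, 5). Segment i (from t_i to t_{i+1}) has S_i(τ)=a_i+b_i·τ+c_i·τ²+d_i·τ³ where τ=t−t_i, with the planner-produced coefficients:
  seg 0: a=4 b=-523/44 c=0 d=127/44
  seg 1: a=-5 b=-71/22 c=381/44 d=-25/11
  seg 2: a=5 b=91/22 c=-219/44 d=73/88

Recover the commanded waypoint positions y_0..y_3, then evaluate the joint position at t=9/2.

y_0 = S_0(0) = a_0 = 4
y_1 = S_1(0) = a_1 = -5
y_2 = S_2(0) = a_2 = 5
y_3 = S_2(2) = 0
t_q=9/2 is in segment 2 (τ=3/2); S_2(τ)=1975/704

y_0=4 y_1=-5 y_2=5 y_3=0
S(9/2) = 1975/704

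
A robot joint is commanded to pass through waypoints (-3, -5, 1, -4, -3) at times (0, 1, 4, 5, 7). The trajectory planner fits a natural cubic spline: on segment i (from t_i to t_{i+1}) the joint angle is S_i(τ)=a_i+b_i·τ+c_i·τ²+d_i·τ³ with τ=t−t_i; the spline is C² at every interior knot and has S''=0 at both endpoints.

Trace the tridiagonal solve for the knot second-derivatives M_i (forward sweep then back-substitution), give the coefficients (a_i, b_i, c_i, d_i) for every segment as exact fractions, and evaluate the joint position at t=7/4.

Δ: Δ0=-2, Δ1=2, Δ2=-5, Δ3=1/2
row 1: diag=8, rhs=24; c'=3/8, d'=3
row 2: denom=8−3·3/8=55/8; d'=(-42−3·3)/(55/8)=-408/55
row 3: denom=6−1·8/55=322/55; d'=(33−1·-408/55)/(322/55)=2223/322
back: M3=2223/322
back: M2=-408/55−8/55·2223/322=-1356/161
back: M1=3−3/8·-1356/161=1983/322
M: M0=0, M1=1983/322, M2=-1356/161, M3=2223/322, M4=0
seg 0: a=-3, c=M0/2=0, d=(M1−M0)/(6·1)=661/644, b=Δ0−h0·(2M0+M1)/6=-1949/644
seg 1: a=-5, c=M1/2=1983/644, d=(M2−M1)/(6·3)=-1565/1932, b=Δ1−h1·(2M1+M2)/6=17/322
seg 2: a=1, c=M2/2=-678/161, d=(M3−M2)/(6·1)=235/92, b=Δ2−h2·(2M2+M3)/6=-2153/644
seg 3: a=-4, c=M3/2=2223/644, d=(M4−M3)/(6·2)=-741/1288, b=Δ3−h3·(2M3+M4)/6=-1321/322
t_q=7/4 → seg 1, τ=3/4; S=-5+17/322·τ+1983/644·τ²+-1565/1932·τ³=-147145/41216

  seg 0: a=-3 b=-1949/644 c=0 d=661/644
  seg 1: a=-5 b=17/322 c=1983/644 d=-1565/1932
  seg 2: a=1 b=-2153/644 c=-678/161 d=235/92
  seg 3: a=-4 b=-1321/322 c=2223/644 d=-741/1288
S(7/4) = -147145/41216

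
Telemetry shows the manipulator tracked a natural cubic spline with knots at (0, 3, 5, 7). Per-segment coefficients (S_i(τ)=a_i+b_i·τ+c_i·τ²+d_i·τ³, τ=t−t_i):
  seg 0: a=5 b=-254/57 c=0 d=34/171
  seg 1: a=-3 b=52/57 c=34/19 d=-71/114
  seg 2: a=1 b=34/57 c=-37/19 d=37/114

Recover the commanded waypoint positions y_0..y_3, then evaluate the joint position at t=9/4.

y_0 = S_0(0) = a_0 = 5
y_1 = S_1(0) = a_1 = -3
y_2 = S_2(0) = a_2 = 1
y_3 = S_2(2) = -3
t_q=9/4 is in segment 0 (τ=9/4); S_0(τ)=-1679/608

y_0=5 y_1=-3 y_2=1 y_3=-3
S(9/4) = -1679/608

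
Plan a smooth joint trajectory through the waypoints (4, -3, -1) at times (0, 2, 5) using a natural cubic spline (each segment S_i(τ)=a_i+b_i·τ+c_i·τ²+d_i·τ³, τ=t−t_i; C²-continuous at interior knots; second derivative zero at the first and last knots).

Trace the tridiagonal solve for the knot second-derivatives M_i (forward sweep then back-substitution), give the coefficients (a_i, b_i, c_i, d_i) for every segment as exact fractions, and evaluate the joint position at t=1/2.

Δ: Δ0=-7/2, Δ1=2/3
row 1: diag=10, rhs=25; c'=3/10, d'=5/2
back: M1=5/2
M: M0=0, M1=5/2, M2=0
seg 0: a=4, c=M0/2=0, d=(M1−M0)/(6·2)=5/24, b=Δ0−h0·(2M0+M1)/6=-13/3
seg 1: a=-3, c=M1/2=5/4, d=(M2−M1)/(6·3)=-5/36, b=Δ1−h1·(2M1+M2)/6=-11/6
t_q=1/2 → seg 0, τ=1/2; S=4+-13/3·τ+0·τ²+5/24·τ³=119/64

  seg 0: a=4 b=-13/3 c=0 d=5/24
  seg 1: a=-3 b=-11/6 c=5/4 d=-5/36
S(1/2) = 119/64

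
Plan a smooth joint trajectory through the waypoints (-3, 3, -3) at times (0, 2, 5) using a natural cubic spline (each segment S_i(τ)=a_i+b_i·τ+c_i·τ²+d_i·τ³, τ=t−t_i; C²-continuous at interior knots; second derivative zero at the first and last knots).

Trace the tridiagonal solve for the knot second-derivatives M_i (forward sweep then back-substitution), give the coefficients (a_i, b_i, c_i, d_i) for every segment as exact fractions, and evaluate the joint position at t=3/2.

  seg 0: a=-3 b=4 c=0 d=-1/4
  seg 1: a=3 b=1 c=-3/2 d=1/6
S(3/2) = 69/32

Δ: Δ0=3, Δ1=-2
row 1: diag=10, rhs=-30; c'=3/10, d'=-3
back: M1=-3
M: M0=0, M1=-3, M2=0
seg 0: a=-3, c=M0/2=0, d=(M1−M0)/(6·2)=-1/4, b=Δ0−h0·(2M0+M1)/6=4
seg 1: a=3, c=M1/2=-3/2, d=(M2−M1)/(6·3)=1/6, b=Δ1−h1·(2M1+M2)/6=1
t_q=3/2 → seg 0, τ=3/2; S=-3+4·τ+0·τ²+-1/4·τ³=69/32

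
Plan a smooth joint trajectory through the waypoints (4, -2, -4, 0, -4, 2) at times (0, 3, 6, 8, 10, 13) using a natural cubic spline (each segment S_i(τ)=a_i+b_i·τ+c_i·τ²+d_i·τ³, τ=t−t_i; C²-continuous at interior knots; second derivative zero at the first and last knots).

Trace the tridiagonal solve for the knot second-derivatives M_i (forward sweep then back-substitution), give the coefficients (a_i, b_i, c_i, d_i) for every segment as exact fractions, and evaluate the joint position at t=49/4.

  seg 0: a=4 b=-1342/663 c=0 d=16/5967
  seg 1: a=-2 b=-1294/663 c=16/663 d=268/1989
  seg 2: a=-4 b=1214/663 c=820/663 d=-382/663
  seg 3: a=0 b=-30/221 c=-1472/663 d=427/663
  seg 4: a=-4 b=-854/663 c=1090/663 d=-1090/5967
S(49/4) = -4639/7072

Δ: Δ0=-2, Δ1=-2/3, Δ2=2, Δ3=-2, Δ4=2
row 1: diag=12, rhs=8; c'=1/4, d'=2/3
row 2: denom=10−3·1/4=37/4; d'=(16−3·2/3)/(37/4)=56/37
row 3: denom=8−2·8/37=280/37; d'=(-24−2·56/37)/(280/37)=-25/7
row 4: denom=10−2·37/140=663/70; d'=(24−2·-25/7)/(663/70)=2180/663
back: M4=2180/663
back: M3=-25/7−37/140·2180/663=-2944/663
back: M2=56/37−8/37·-2944/663=1640/663
back: M1=2/3−1/4·1640/663=32/663
M: M0=0, M1=32/663, M2=1640/663, M3=-2944/663, M4=2180/663, M5=0
seg 0: a=4, c=M0/2=0, d=(M1−M0)/(6·3)=16/5967, b=Δ0−h0·(2M0+M1)/6=-1342/663
seg 1: a=-2, c=M1/2=16/663, d=(M2−M1)/(6·3)=268/1989, b=Δ1−h1·(2M1+M2)/6=-1294/663
seg 2: a=-4, c=M2/2=820/663, d=(M3−M2)/(6·2)=-382/663, b=Δ2−h2·(2M2+M3)/6=1214/663
seg 3: a=0, c=M3/2=-1472/663, d=(M4−M3)/(6·2)=427/663, b=Δ3−h3·(2M3+M4)/6=-30/221
seg 4: a=-4, c=M4/2=1090/663, d=(M5−M4)/(6·3)=-1090/5967, b=Δ4−h4·(2M4+M5)/6=-854/663
t_q=49/4 → seg 4, τ=9/4; S=-4+-854/663·τ+1090/663·τ²+-1090/5967·τ³=-4639/7072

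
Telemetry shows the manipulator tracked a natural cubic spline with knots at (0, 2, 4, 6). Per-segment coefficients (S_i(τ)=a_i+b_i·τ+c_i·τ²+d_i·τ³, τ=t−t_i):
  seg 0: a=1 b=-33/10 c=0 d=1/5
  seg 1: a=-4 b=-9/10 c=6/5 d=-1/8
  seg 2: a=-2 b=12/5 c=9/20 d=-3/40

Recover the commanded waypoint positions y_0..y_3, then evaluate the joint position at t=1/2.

y_0=1 y_1=-4 y_2=-2 y_3=4
S(1/2) = -5/8

y_0 = S_0(0) = a_0 = 1
y_1 = S_1(0) = a_1 = -4
y_2 = S_2(0) = a_2 = -2
y_3 = S_2(2) = 4
t_q=1/2 is in segment 0 (τ=1/2); S_0(τ)=-5/8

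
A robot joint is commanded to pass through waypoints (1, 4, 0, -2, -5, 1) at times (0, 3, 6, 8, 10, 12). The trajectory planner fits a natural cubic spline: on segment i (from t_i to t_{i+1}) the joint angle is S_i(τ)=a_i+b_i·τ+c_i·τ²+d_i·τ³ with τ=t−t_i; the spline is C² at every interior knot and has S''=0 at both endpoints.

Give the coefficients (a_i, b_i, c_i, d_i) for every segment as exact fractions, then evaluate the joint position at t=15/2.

Δ: Δ0=1, Δ1=-4/3, Δ2=-1, Δ3=-3/2, Δ4=3
row 1: diag=12, rhs=-14; c'=1/4, d'=-7/6
row 2: denom=10−3·1/4=37/4; d'=(2−3·-7/6)/(37/4)=22/37
row 3: denom=8−2·8/37=280/37; d'=(-3−2·22/37)/(280/37)=-31/56
row 4: denom=8−2·37/140=523/70; d'=(27−2·-31/56)/(523/70)=3935/1046
back: M4=3935/1046
back: M3=-31/56−37/140·3935/1046=-1619/1046
back: M2=22/37−8/37·-1619/1046=486/523
back: M1=-7/6−1/4·486/523=-2195/1569
M: M0=0, M1=-2195/1569, M2=486/523, M3=-1619/1046, M4=3935/1046, M5=0
seg 0: a=1, c=M0/2=0, d=(M1−M0)/(6·3)=-2195/28242, b=Δ0−h0·(2M0+M1)/6=5333/3138
seg 1: a=4, c=M1/2=-2195/3138, d=(M2−M1)/(6·3)=3653/28242, b=Δ1−h1·(2M1+M2)/6=-626/1569
seg 2: a=0, c=M2/2=243/523, d=(M3−M2)/(6·2)=-2591/12552, b=Δ2−h2·(2M2+M3)/6=-3463/3138
seg 3: a=-2, c=M3/2=-1619/2092, d=(M4−M3)/(6·2)=2777/6276, b=Δ3−h3·(2M3+M4)/6=-2702/1569
seg 4: a=-5, c=M4/2=3935/2092, d=(M5−M4)/(6·2)=-3935/12552, b=Δ4−h4·(2M4+M5)/6=772/1569
t_q=15/2 → seg 2, τ=3/2; S=0+-3463/3138·τ+243/523·τ²+-2591/12552·τ³=-43735/33472

  seg 0: a=1 b=5333/3138 c=0 d=-2195/28242
  seg 1: a=4 b=-626/1569 c=-2195/3138 d=3653/28242
  seg 2: a=0 b=-3463/3138 c=243/523 d=-2591/12552
  seg 3: a=-2 b=-2702/1569 c=-1619/2092 d=2777/6276
  seg 4: a=-5 b=772/1569 c=3935/2092 d=-3935/12552
S(15/2) = -43735/33472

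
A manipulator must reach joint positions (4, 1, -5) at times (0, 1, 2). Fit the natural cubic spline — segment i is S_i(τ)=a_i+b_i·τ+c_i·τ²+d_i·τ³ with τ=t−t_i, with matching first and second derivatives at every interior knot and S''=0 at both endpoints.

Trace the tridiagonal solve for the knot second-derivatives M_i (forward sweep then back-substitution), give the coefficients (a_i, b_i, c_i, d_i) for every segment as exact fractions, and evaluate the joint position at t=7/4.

Δ: Δ0=-3, Δ1=-6
row 1: diag=4, rhs=-18; c'=1/4, d'=-9/2
back: M1=-9/2
M: M0=0, M1=-9/2, M2=0
seg 0: a=4, c=M0/2=0, d=(M1−M0)/(6·1)=-3/4, b=Δ0−h0·(2M0+M1)/6=-9/4
seg 1: a=1, c=M1/2=-9/4, d=(M2−M1)/(6·1)=3/4, b=Δ1−h1·(2M1+M2)/6=-9/2
t_q=7/4 → seg 1, τ=3/4; S=1+-9/2·τ+-9/4·τ²+3/4·τ³=-851/256

  seg 0: a=4 b=-9/4 c=0 d=-3/4
  seg 1: a=1 b=-9/2 c=-9/4 d=3/4
S(7/4) = -851/256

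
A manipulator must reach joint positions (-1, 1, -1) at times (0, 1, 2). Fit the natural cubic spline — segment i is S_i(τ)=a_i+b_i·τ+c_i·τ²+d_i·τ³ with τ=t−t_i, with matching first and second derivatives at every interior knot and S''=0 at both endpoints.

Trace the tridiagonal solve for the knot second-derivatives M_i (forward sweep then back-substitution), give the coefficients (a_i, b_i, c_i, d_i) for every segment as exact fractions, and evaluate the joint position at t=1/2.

  seg 0: a=-1 b=3 c=0 d=-1
  seg 1: a=1 b=0 c=-3 d=1
S(1/2) = 3/8

Δ: Δ0=2, Δ1=-2
row 1: diag=4, rhs=-24; c'=1/4, d'=-6
back: M1=-6
M: M0=0, M1=-6, M2=0
seg 0: a=-1, c=M0/2=0, d=(M1−M0)/(6·1)=-1, b=Δ0−h0·(2M0+M1)/6=3
seg 1: a=1, c=M1/2=-3, d=(M2−M1)/(6·1)=1, b=Δ1−h1·(2M1+M2)/6=0
t_q=1/2 → seg 0, τ=1/2; S=-1+3·τ+0·τ²+-1·τ³=3/8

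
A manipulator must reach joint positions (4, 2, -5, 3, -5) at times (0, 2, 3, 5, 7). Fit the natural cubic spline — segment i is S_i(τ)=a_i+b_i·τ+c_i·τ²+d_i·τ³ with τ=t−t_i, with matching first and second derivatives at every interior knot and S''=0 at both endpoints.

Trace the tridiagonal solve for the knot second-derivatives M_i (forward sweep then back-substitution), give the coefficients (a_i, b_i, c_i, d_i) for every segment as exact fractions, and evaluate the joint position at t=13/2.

Δ: Δ0=-1, Δ1=-7, Δ2=4, Δ3=-4
row 1: diag=6, rhs=-36; c'=1/6, d'=-6
row 2: denom=6−1·1/6=35/6; d'=(66−1·-6)/(35/6)=432/35
row 3: denom=8−2·12/35=256/35; d'=(-48−2·432/35)/(256/35)=-159/16
back: M3=-159/16
back: M2=432/35−12/35·-159/16=63/4
back: M1=-6−1/6·63/4=-69/8
M: M0=0, M1=-69/8, M2=63/4, M3=-159/16, M4=0
seg 0: a=4, c=M0/2=0, d=(M1−M0)/(6·2)=-23/32, b=Δ0−h0·(2M0+M1)/6=15/8
seg 1: a=2, c=M1/2=-69/16, d=(M2−M1)/(6·1)=65/16, b=Δ1−h1·(2M1+M2)/6=-27/4
seg 2: a=-5, c=M2/2=63/8, d=(M3−M2)/(6·2)=-137/64, b=Δ2−h2·(2M2+M3)/6=-51/16
seg 3: a=3, c=M3/2=-159/32, d=(M4−M3)/(6·2)=53/64, b=Δ3−h3·(2M3+M4)/6=21/8
t_q=13/2 → seg 3, τ=3/2; S=3+21/8·τ+-159/32·τ²+53/64·τ³=-741/512

  seg 0: a=4 b=15/8 c=0 d=-23/32
  seg 1: a=2 b=-27/4 c=-69/16 d=65/16
  seg 2: a=-5 b=-51/16 c=63/8 d=-137/64
  seg 3: a=3 b=21/8 c=-159/32 d=53/64
S(13/2) = -741/512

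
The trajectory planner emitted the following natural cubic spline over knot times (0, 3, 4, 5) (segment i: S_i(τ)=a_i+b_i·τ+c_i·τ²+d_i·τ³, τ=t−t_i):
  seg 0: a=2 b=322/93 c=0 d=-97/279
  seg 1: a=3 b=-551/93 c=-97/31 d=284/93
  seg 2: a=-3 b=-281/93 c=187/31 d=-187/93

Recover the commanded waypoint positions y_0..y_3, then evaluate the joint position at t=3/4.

y_0=2 y_1=3 y_2=-3 y_3=-2
S(3/4) = 8829/1984

y_0 = S_0(0) = a_0 = 2
y_1 = S_1(0) = a_1 = 3
y_2 = S_2(0) = a_2 = -3
y_3 = S_2(1) = -2
t_q=3/4 is in segment 0 (τ=3/4); S_0(τ)=8829/1984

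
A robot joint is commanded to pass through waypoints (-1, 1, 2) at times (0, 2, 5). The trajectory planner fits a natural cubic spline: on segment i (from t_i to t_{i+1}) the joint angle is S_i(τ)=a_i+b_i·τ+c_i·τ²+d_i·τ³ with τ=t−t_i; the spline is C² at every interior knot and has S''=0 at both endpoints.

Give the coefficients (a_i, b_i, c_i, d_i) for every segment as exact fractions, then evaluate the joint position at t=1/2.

Δ: Δ0=1, Δ1=1/3
row 1: diag=10, rhs=-4; c'=3/10, d'=-2/5
back: M1=-2/5
M: M0=0, M1=-2/5, M2=0
seg 0: a=-1, c=M0/2=0, d=(M1−M0)/(6·2)=-1/30, b=Δ0−h0·(2M0+M1)/6=17/15
seg 1: a=1, c=M1/2=-1/5, d=(M2−M1)/(6·3)=1/45, b=Δ1−h1·(2M1+M2)/6=11/15
t_q=1/2 → seg 0, τ=1/2; S=-1+17/15·τ+0·τ²+-1/30·τ³=-7/16

  seg 0: a=-1 b=17/15 c=0 d=-1/30
  seg 1: a=1 b=11/15 c=-1/5 d=1/45
S(1/2) = -7/16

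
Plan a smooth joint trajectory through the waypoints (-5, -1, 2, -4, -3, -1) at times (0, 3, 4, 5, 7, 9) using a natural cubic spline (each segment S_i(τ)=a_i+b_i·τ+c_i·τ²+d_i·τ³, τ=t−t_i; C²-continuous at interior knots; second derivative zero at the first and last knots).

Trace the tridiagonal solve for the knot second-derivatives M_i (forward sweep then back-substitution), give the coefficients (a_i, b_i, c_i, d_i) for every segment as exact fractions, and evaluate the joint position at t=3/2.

Δ: Δ0=4/3, Δ1=3, Δ2=-6, Δ3=1/2, Δ4=1
row 1: diag=8, rhs=10; c'=1/8, d'=5/4
row 2: denom=4−1·1/8=31/8; d'=(-54−1·5/4)/(31/8)=-442/31
row 3: denom=6−1·8/31=178/31; d'=(39−1·-442/31)/(178/31)=1651/178
row 4: denom=8−2·31/89=650/89; d'=(3−2·1651/178)/(650/89)=-692/325
back: M4=-692/325
back: M3=1651/178−31/89·-692/325=6511/650
back: M2=-442/31−8/31·6511/650=-5474/325
back: M1=5/4−1/8·-5474/325=2181/650
M: M0=0, M1=2181/650, M2=-5474/325, M3=6511/650, M4=-692/325, M5=0
seg 0: a=-5, c=M0/2=0, d=(M1−M0)/(6·3)=727/3900, b=Δ0−h0·(2M0+M1)/6=-1343/3900
seg 1: a=-1, c=M1/2=2181/1300, d=(M2−M1)/(6·1)=-13129/3900, b=Δ1−h1·(2M1+M2)/6=9143/1950
seg 2: a=2, c=M2/2=-2737/325, d=(M3−M2)/(6·1)=1343/300, b=Δ2−h2·(2M2+M3)/6=-1603/780
seg 3: a=-4, c=M3/2=6511/1300, d=(M4−M3)/(6·2)=-1579/1560, b=Δ3−h3·(2M3+M4)/6=-10663/1950
seg 4: a=-3, c=M4/2=-346/325, d=(M5−M4)/(6·2)=173/975, b=Δ4−h4·(2M4+M5)/6=2359/975
t_q=3/2 → seg 0, τ=3/2; S=-5+-1343/3900·τ+0·τ²+727/3900·τ³=-50829/10400

  seg 0: a=-5 b=-1343/3900 c=0 d=727/3900
  seg 1: a=-1 b=9143/1950 c=2181/1300 d=-13129/3900
  seg 2: a=2 b=-1603/780 c=-2737/325 d=1343/300
  seg 3: a=-4 b=-10663/1950 c=6511/1300 d=-1579/1560
  seg 4: a=-3 b=2359/975 c=-346/325 d=173/975
S(3/2) = -50829/10400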